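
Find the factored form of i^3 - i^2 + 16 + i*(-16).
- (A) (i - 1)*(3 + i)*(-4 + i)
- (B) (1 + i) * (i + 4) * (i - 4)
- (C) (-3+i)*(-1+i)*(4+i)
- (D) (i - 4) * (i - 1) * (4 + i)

We need to factor i^3 - i^2 + 16 + i*(-16).
The factored form is (i - 4) * (i - 1) * (4 + i).
D) (i - 4) * (i - 1) * (4 + i)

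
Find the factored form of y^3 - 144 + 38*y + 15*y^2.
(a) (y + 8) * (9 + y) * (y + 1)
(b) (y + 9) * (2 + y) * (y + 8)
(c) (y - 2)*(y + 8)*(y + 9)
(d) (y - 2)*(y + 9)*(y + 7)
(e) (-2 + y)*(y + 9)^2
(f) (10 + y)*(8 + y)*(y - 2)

We need to factor y^3 - 144 + 38*y + 15*y^2.
The factored form is (y - 2)*(y + 8)*(y + 9).
c) (y - 2)*(y + 8)*(y + 9)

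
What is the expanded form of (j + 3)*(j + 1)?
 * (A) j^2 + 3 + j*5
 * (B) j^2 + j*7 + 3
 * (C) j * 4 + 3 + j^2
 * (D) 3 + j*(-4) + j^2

Expanding (j + 3)*(j + 1):
= j * 4 + 3 + j^2
C) j * 4 + 3 + j^2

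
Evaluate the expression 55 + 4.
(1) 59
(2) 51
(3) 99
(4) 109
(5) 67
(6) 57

55 + 4 = 59
1) 59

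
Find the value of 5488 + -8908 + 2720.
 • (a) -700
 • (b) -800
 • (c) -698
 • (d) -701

First: 5488 + -8908 = -3420
Then: -3420 + 2720 = -700
a) -700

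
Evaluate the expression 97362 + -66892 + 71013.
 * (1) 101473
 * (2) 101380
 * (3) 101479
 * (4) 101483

First: 97362 + -66892 = 30470
Then: 30470 + 71013 = 101483
4) 101483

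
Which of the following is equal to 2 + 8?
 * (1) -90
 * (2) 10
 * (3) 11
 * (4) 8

2 + 8 = 10
2) 10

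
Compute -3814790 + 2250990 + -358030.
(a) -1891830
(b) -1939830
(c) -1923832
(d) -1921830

First: -3814790 + 2250990 = -1563800
Then: -1563800 + -358030 = -1921830
d) -1921830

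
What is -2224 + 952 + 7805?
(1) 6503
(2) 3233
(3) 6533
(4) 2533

First: -2224 + 952 = -1272
Then: -1272 + 7805 = 6533
3) 6533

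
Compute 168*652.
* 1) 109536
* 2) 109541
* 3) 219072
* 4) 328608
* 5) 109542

168 * 652 = 109536
1) 109536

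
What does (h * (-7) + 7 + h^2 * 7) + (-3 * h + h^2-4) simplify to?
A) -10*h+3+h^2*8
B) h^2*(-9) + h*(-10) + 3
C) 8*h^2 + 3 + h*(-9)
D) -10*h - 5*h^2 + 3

Adding the polynomials and combining like terms:
(h*(-7) + 7 + h^2*7) + (-3*h + h^2 - 4)
= -10*h+3+h^2*8
A) -10*h+3+h^2*8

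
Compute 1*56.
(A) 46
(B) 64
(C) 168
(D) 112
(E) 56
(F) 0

1 * 56 = 56
E) 56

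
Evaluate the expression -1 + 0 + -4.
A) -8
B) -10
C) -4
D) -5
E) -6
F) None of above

First: -1 + 0 = -1
Then: -1 + -4 = -5
D) -5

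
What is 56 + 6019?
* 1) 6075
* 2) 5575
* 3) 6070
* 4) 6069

56 + 6019 = 6075
1) 6075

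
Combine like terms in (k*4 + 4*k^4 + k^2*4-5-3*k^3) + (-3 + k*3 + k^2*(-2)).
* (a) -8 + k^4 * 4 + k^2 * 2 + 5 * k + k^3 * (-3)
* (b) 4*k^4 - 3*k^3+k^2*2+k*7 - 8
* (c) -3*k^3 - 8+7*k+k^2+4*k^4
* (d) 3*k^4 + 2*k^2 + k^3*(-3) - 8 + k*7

Adding the polynomials and combining like terms:
(k*4 + 4*k^4 + k^2*4 - 5 - 3*k^3) + (-3 + k*3 + k^2*(-2))
= 4*k^4 - 3*k^3+k^2*2+k*7 - 8
b) 4*k^4 - 3*k^3+k^2*2+k*7 - 8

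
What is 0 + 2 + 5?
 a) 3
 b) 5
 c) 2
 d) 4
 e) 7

First: 0 + 2 = 2
Then: 2 + 5 = 7
e) 7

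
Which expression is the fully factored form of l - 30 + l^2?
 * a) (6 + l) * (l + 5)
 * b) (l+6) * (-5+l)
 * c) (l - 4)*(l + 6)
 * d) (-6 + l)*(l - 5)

We need to factor l - 30 + l^2.
The factored form is (l+6) * (-5+l).
b) (l+6) * (-5+l)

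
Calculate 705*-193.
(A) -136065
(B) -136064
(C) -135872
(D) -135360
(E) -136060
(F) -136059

705 * -193 = -136065
A) -136065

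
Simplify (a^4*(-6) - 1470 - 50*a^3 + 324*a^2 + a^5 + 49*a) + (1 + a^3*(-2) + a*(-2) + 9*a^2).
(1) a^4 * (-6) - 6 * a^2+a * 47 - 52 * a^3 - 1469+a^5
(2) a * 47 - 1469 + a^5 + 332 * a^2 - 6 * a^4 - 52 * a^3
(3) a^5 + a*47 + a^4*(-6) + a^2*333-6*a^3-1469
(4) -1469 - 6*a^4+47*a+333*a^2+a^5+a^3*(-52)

Adding the polynomials and combining like terms:
(a^4*(-6) - 1470 - 50*a^3 + 324*a^2 + a^5 + 49*a) + (1 + a^3*(-2) + a*(-2) + 9*a^2)
= -1469 - 6*a^4+47*a+333*a^2+a^5+a^3*(-52)
4) -1469 - 6*a^4+47*a+333*a^2+a^5+a^3*(-52)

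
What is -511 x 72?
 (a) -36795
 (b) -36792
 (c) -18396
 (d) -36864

-511 * 72 = -36792
b) -36792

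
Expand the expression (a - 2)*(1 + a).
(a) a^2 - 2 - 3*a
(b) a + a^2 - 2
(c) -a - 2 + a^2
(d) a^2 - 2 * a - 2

Expanding (a - 2)*(1 + a):
= -a - 2 + a^2
c) -a - 2 + a^2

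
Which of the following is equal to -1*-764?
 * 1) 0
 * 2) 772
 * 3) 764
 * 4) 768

-1 * -764 = 764
3) 764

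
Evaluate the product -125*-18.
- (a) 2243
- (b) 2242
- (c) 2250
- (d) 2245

-125 * -18 = 2250
c) 2250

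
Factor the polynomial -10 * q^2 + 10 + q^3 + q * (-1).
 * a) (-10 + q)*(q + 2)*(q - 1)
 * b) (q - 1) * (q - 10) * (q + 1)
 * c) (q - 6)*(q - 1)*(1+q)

We need to factor -10 * q^2 + 10 + q^3 + q * (-1).
The factored form is (q - 1) * (q - 10) * (q + 1).
b) (q - 1) * (q - 10) * (q + 1)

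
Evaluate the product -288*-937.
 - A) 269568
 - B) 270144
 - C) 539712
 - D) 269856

-288 * -937 = 269856
D) 269856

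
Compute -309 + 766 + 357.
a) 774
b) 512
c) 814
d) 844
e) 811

First: -309 + 766 = 457
Then: 457 + 357 = 814
c) 814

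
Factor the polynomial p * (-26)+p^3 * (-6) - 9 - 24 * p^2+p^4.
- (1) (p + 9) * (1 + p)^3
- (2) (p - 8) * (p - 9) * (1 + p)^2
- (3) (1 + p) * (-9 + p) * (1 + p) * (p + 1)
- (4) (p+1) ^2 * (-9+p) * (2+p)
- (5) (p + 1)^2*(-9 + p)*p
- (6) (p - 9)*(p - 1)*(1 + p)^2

We need to factor p * (-26)+p^3 * (-6) - 9 - 24 * p^2+p^4.
The factored form is (1 + p) * (-9 + p) * (1 + p) * (p + 1).
3) (1 + p) * (-9 + p) * (1 + p) * (p + 1)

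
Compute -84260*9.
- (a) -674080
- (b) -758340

-84260 * 9 = -758340
b) -758340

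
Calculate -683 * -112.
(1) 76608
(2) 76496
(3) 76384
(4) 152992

-683 * -112 = 76496
2) 76496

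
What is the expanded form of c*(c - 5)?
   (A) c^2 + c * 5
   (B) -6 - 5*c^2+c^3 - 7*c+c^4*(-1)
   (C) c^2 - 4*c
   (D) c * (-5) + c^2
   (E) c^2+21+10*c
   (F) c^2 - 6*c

Expanding c*(c - 5):
= c * (-5) + c^2
D) c * (-5) + c^2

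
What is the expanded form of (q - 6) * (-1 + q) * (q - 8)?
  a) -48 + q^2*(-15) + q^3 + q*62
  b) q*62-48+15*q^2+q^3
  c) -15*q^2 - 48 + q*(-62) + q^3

Expanding (q - 6) * (-1 + q) * (q - 8):
= -48 + q^2*(-15) + q^3 + q*62
a) -48 + q^2*(-15) + q^3 + q*62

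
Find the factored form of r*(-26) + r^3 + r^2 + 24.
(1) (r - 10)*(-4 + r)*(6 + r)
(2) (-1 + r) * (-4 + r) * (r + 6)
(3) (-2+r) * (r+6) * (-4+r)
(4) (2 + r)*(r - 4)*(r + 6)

We need to factor r*(-26) + r^3 + r^2 + 24.
The factored form is (-1 + r) * (-4 + r) * (r + 6).
2) (-1 + r) * (-4 + r) * (r + 6)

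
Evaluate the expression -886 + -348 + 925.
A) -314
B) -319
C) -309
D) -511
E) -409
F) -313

First: -886 + -348 = -1234
Then: -1234 + 925 = -309
C) -309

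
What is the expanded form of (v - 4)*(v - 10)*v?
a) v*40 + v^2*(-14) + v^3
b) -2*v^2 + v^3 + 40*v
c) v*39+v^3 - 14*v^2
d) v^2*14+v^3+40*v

Expanding (v - 4)*(v - 10)*v:
= v*40 + v^2*(-14) + v^3
a) v*40 + v^2*(-14) + v^3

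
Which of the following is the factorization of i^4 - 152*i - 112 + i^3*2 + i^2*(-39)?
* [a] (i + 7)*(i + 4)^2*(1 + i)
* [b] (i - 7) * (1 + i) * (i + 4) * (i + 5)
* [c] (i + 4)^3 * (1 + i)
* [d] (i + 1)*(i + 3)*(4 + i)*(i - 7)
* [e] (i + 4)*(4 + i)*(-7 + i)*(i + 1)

We need to factor i^4 - 152*i - 112 + i^3*2 + i^2*(-39).
The factored form is (i + 4)*(4 + i)*(-7 + i)*(i + 1).
e) (i + 4)*(4 + i)*(-7 + i)*(i + 1)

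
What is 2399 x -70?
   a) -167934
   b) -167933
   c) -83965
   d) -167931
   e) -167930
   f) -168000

2399 * -70 = -167930
e) -167930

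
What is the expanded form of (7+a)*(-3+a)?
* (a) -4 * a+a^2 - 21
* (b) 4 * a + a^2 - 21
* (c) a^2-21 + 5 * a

Expanding (7+a)*(-3+a):
= 4 * a + a^2 - 21
b) 4 * a + a^2 - 21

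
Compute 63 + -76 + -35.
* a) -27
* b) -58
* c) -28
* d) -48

First: 63 + -76 = -13
Then: -13 + -35 = -48
d) -48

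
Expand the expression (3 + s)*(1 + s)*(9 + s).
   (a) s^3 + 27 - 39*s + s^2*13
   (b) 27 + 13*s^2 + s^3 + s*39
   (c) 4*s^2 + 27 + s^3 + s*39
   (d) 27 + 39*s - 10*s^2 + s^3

Expanding (3 + s)*(1 + s)*(9 + s):
= 27 + 13*s^2 + s^3 + s*39
b) 27 + 13*s^2 + s^3 + s*39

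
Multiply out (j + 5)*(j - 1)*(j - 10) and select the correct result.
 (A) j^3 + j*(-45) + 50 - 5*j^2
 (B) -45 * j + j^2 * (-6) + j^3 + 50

Expanding (j + 5)*(j - 1)*(j - 10):
= -45 * j + j^2 * (-6) + j^3 + 50
B) -45 * j + j^2 * (-6) + j^3 + 50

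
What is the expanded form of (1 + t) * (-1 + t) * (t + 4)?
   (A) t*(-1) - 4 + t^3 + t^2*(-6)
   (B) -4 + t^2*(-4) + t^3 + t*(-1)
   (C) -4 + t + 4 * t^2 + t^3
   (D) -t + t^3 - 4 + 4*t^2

Expanding (1 + t) * (-1 + t) * (t + 4):
= -t + t^3 - 4 + 4*t^2
D) -t + t^3 - 4 + 4*t^2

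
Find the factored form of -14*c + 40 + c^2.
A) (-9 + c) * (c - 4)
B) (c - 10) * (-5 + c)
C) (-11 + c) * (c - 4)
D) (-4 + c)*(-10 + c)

We need to factor -14*c + 40 + c^2.
The factored form is (-4 + c)*(-10 + c).
D) (-4 + c)*(-10 + c)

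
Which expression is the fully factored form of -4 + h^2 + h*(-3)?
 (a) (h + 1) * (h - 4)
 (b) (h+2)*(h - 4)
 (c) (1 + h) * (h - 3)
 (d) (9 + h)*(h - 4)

We need to factor -4 + h^2 + h*(-3).
The factored form is (h + 1) * (h - 4).
a) (h + 1) * (h - 4)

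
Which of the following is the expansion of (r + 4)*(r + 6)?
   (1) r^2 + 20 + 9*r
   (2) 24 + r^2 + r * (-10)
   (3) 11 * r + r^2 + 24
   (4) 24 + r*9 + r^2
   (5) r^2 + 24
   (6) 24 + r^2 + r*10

Expanding (r + 4)*(r + 6):
= 24 + r^2 + r*10
6) 24 + r^2 + r*10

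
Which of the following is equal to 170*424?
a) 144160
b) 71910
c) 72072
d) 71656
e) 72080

170 * 424 = 72080
e) 72080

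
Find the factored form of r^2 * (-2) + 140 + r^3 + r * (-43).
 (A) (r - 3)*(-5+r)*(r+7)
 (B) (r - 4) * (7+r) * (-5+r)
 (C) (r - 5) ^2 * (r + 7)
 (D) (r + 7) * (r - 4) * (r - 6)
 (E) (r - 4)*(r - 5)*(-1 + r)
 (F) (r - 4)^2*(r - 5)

We need to factor r^2 * (-2) + 140 + r^3 + r * (-43).
The factored form is (r - 4) * (7+r) * (-5+r).
B) (r - 4) * (7+r) * (-5+r)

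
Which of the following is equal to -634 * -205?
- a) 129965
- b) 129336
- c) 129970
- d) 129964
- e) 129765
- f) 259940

-634 * -205 = 129970
c) 129970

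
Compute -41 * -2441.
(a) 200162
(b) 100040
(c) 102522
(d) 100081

-41 * -2441 = 100081
d) 100081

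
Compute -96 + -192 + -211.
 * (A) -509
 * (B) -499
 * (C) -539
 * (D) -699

First: -96 + -192 = -288
Then: -288 + -211 = -499
B) -499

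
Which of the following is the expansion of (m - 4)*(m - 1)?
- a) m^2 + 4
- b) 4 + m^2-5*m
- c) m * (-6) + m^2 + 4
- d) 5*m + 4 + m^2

Expanding (m - 4)*(m - 1):
= 4 + m^2-5*m
b) 4 + m^2-5*m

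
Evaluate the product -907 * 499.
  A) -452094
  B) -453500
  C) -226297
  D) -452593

-907 * 499 = -452593
D) -452593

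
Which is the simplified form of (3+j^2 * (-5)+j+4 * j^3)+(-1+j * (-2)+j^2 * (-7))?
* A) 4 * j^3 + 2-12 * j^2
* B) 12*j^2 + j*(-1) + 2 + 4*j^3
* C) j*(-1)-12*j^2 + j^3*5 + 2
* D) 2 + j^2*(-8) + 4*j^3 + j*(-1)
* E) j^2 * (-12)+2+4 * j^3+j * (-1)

Adding the polynomials and combining like terms:
(3 + j^2*(-5) + j + 4*j^3) + (-1 + j*(-2) + j^2*(-7))
= j^2 * (-12)+2+4 * j^3+j * (-1)
E) j^2 * (-12)+2+4 * j^3+j * (-1)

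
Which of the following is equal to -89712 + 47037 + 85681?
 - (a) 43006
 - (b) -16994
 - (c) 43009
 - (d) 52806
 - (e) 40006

First: -89712 + 47037 = -42675
Then: -42675 + 85681 = 43006
a) 43006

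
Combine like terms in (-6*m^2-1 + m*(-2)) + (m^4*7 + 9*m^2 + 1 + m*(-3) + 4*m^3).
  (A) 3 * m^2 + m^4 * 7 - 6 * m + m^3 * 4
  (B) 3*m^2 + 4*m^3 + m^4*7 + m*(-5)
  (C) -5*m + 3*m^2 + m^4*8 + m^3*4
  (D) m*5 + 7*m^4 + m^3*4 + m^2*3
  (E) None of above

Adding the polynomials and combining like terms:
(-6*m^2 - 1 + m*(-2)) + (m^4*7 + 9*m^2 + 1 + m*(-3) + 4*m^3)
= 3*m^2 + 4*m^3 + m^4*7 + m*(-5)
B) 3*m^2 + 4*m^3 + m^4*7 + m*(-5)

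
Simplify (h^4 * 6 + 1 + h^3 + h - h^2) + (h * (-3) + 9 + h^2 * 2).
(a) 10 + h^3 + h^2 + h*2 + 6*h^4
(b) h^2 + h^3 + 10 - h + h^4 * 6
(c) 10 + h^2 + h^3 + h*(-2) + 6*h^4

Adding the polynomials and combining like terms:
(h^4*6 + 1 + h^3 + h - h^2) + (h*(-3) + 9 + h^2*2)
= 10 + h^2 + h^3 + h*(-2) + 6*h^4
c) 10 + h^2 + h^3 + h*(-2) + 6*h^4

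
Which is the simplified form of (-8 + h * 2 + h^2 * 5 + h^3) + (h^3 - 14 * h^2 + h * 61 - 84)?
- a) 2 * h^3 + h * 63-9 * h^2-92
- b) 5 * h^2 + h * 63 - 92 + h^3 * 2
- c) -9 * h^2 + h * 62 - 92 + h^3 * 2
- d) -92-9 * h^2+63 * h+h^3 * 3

Adding the polynomials and combining like terms:
(-8 + h*2 + h^2*5 + h^3) + (h^3 - 14*h^2 + h*61 - 84)
= 2 * h^3 + h * 63-9 * h^2-92
a) 2 * h^3 + h * 63-9 * h^2-92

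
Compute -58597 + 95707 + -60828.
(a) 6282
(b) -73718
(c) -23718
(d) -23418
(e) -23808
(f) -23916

First: -58597 + 95707 = 37110
Then: 37110 + -60828 = -23718
c) -23718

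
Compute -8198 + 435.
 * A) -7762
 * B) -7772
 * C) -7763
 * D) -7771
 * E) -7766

-8198 + 435 = -7763
C) -7763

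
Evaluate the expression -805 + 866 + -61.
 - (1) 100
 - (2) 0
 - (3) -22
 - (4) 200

First: -805 + 866 = 61
Then: 61 + -61 = 0
2) 0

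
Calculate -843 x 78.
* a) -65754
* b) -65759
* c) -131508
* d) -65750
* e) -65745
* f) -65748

-843 * 78 = -65754
a) -65754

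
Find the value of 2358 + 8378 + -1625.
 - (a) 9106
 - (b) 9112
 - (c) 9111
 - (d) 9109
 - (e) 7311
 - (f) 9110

First: 2358 + 8378 = 10736
Then: 10736 + -1625 = 9111
c) 9111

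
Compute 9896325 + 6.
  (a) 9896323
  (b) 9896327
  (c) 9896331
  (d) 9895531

9896325 + 6 = 9896331
c) 9896331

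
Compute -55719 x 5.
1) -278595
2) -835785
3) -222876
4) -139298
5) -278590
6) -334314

-55719 * 5 = -278595
1) -278595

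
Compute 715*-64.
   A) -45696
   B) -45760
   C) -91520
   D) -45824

715 * -64 = -45760
B) -45760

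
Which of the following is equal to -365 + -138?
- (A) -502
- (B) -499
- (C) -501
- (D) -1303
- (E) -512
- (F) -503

-365 + -138 = -503
F) -503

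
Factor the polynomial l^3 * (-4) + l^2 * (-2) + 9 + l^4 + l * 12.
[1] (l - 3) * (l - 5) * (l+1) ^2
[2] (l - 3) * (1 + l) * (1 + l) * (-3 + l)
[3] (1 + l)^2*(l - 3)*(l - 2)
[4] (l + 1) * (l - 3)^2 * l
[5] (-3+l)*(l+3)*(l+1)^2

We need to factor l^3 * (-4) + l^2 * (-2) + 9 + l^4 + l * 12.
The factored form is (l - 3) * (1 + l) * (1 + l) * (-3 + l).
2) (l - 3) * (1 + l) * (1 + l) * (-3 + l)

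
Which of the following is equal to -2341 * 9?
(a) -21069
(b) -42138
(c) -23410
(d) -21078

-2341 * 9 = -21069
a) -21069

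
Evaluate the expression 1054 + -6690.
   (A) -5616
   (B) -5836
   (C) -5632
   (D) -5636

1054 + -6690 = -5636
D) -5636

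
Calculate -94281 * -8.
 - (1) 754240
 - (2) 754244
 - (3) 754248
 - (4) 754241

-94281 * -8 = 754248
3) 754248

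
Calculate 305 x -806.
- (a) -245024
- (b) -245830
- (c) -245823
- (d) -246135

305 * -806 = -245830
b) -245830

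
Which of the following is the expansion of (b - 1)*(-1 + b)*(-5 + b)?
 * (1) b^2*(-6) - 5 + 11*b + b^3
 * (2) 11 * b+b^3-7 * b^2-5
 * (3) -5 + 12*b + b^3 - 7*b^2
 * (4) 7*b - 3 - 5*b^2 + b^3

Expanding (b - 1)*(-1 + b)*(-5 + b):
= 11 * b+b^3-7 * b^2-5
2) 11 * b+b^3-7 * b^2-5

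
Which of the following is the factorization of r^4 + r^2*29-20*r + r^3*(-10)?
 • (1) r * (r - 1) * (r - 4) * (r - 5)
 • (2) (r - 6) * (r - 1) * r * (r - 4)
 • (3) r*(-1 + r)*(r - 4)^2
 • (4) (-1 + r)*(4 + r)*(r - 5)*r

We need to factor r^4 + r^2*29-20*r + r^3*(-10).
The factored form is r * (r - 1) * (r - 4) * (r - 5).
1) r * (r - 1) * (r - 4) * (r - 5)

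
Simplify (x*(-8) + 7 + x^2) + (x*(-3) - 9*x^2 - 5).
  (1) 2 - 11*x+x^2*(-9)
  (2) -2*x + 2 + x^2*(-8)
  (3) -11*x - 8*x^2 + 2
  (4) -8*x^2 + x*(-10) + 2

Adding the polynomials and combining like terms:
(x*(-8) + 7 + x^2) + (x*(-3) - 9*x^2 - 5)
= -11*x - 8*x^2 + 2
3) -11*x - 8*x^2 + 2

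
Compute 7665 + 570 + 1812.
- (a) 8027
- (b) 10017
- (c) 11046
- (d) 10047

First: 7665 + 570 = 8235
Then: 8235 + 1812 = 10047
d) 10047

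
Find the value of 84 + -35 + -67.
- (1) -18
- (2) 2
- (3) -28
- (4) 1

First: 84 + -35 = 49
Then: 49 + -67 = -18
1) -18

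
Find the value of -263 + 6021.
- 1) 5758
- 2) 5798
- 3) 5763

-263 + 6021 = 5758
1) 5758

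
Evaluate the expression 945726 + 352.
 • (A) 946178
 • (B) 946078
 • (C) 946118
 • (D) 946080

945726 + 352 = 946078
B) 946078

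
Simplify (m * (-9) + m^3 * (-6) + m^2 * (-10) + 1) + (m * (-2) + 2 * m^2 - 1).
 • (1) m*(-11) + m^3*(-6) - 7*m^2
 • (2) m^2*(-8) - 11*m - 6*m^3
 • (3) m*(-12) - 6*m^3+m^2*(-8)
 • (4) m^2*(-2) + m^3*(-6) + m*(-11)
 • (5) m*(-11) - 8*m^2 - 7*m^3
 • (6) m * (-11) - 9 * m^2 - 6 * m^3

Adding the polynomials and combining like terms:
(m*(-9) + m^3*(-6) + m^2*(-10) + 1) + (m*(-2) + 2*m^2 - 1)
= m^2*(-8) - 11*m - 6*m^3
2) m^2*(-8) - 11*m - 6*m^3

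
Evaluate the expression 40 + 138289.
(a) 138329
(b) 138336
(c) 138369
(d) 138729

40 + 138289 = 138329
a) 138329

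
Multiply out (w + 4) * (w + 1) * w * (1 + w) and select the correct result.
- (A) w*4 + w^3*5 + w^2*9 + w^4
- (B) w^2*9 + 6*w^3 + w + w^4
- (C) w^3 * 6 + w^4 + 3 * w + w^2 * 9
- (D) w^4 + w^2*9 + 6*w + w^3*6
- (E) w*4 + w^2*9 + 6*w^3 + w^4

Expanding (w + 4) * (w + 1) * w * (1 + w):
= w*4 + w^2*9 + 6*w^3 + w^4
E) w*4 + w^2*9 + 6*w^3 + w^4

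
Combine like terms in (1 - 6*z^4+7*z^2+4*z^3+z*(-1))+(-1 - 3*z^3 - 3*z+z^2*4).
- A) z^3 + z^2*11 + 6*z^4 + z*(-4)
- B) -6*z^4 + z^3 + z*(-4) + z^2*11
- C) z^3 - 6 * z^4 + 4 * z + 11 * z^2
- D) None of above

Adding the polynomials and combining like terms:
(1 - 6*z^4 + 7*z^2 + 4*z^3 + z*(-1)) + (-1 - 3*z^3 - 3*z + z^2*4)
= -6*z^4 + z^3 + z*(-4) + z^2*11
B) -6*z^4 + z^3 + z*(-4) + z^2*11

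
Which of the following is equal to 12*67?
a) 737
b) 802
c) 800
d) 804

12 * 67 = 804
d) 804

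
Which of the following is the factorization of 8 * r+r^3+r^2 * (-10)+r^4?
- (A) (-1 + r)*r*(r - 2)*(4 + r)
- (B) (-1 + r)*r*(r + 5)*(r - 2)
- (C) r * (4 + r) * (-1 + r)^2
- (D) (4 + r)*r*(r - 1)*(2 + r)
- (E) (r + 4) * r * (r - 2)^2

We need to factor 8 * r+r^3+r^2 * (-10)+r^4.
The factored form is (-1 + r)*r*(r - 2)*(4 + r).
A) (-1 + r)*r*(r - 2)*(4 + r)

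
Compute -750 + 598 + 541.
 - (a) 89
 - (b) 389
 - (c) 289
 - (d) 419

First: -750 + 598 = -152
Then: -152 + 541 = 389
b) 389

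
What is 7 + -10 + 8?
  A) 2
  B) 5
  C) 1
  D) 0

First: 7 + -10 = -3
Then: -3 + 8 = 5
B) 5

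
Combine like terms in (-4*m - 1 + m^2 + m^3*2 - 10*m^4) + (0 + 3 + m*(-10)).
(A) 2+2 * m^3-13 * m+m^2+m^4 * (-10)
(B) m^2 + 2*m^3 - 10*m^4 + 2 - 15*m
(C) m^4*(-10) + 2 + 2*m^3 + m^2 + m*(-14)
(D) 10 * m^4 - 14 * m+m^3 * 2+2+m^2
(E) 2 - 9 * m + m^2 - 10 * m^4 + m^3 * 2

Adding the polynomials and combining like terms:
(-4*m - 1 + m^2 + m^3*2 - 10*m^4) + (0 + 3 + m*(-10))
= m^4*(-10) + 2 + 2*m^3 + m^2 + m*(-14)
C) m^4*(-10) + 2 + 2*m^3 + m^2 + m*(-14)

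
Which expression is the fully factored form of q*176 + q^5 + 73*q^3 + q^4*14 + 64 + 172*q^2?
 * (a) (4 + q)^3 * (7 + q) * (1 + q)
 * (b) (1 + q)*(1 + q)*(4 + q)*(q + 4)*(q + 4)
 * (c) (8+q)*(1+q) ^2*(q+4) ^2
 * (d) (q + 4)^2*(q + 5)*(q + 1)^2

We need to factor q*176 + q^5 + 73*q^3 + q^4*14 + 64 + 172*q^2.
The factored form is (1 + q)*(1 + q)*(4 + q)*(q + 4)*(q + 4).
b) (1 + q)*(1 + q)*(4 + q)*(q + 4)*(q + 4)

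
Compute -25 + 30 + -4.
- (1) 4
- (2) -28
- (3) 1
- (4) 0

First: -25 + 30 = 5
Then: 5 + -4 = 1
3) 1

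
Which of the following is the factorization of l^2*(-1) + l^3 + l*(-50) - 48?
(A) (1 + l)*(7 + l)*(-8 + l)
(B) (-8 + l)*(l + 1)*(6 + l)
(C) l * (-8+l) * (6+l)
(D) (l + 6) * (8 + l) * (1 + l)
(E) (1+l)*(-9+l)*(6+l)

We need to factor l^2*(-1) + l^3 + l*(-50) - 48.
The factored form is (-8 + l)*(l + 1)*(6 + l).
B) (-8 + l)*(l + 1)*(6 + l)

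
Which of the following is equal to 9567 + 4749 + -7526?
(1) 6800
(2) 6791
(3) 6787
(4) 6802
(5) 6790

First: 9567 + 4749 = 14316
Then: 14316 + -7526 = 6790
5) 6790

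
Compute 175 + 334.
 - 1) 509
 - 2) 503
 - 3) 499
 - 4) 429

175 + 334 = 509
1) 509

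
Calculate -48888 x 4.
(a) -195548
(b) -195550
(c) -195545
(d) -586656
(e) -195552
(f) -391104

-48888 * 4 = -195552
e) -195552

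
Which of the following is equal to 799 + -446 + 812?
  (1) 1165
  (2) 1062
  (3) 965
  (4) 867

First: 799 + -446 = 353
Then: 353 + 812 = 1165
1) 1165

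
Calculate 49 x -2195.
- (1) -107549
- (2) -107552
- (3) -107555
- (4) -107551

49 * -2195 = -107555
3) -107555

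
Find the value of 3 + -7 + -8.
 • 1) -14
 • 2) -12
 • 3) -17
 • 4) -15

First: 3 + -7 = -4
Then: -4 + -8 = -12
2) -12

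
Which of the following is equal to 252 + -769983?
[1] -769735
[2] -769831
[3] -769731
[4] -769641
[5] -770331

252 + -769983 = -769731
3) -769731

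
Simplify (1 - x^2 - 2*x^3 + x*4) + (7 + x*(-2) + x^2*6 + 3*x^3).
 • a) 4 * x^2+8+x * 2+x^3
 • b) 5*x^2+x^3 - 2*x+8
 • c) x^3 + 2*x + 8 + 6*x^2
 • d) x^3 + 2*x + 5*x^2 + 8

Adding the polynomials and combining like terms:
(1 - x^2 - 2*x^3 + x*4) + (7 + x*(-2) + x^2*6 + 3*x^3)
= x^3 + 2*x + 5*x^2 + 8
d) x^3 + 2*x + 5*x^2 + 8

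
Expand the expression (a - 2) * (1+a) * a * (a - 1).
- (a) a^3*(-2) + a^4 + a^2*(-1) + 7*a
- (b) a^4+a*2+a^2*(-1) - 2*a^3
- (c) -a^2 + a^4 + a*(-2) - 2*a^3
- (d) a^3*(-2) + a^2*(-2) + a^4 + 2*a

Expanding (a - 2) * (1+a) * a * (a - 1):
= a^4+a*2+a^2*(-1) - 2*a^3
b) a^4+a*2+a^2*(-1) - 2*a^3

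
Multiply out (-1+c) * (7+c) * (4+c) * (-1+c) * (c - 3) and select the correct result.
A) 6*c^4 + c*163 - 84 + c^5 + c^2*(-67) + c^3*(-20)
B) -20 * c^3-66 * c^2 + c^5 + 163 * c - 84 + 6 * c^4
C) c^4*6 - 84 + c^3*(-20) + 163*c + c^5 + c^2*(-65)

Expanding (-1+c) * (7+c) * (4+c) * (-1+c) * (c - 3):
= -20 * c^3-66 * c^2 + c^5 + 163 * c - 84 + 6 * c^4
B) -20 * c^3-66 * c^2 + c^5 + 163 * c - 84 + 6 * c^4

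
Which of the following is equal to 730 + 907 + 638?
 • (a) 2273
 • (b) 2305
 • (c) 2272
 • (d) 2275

First: 730 + 907 = 1637
Then: 1637 + 638 = 2275
d) 2275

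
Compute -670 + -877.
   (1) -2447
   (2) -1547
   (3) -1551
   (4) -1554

-670 + -877 = -1547
2) -1547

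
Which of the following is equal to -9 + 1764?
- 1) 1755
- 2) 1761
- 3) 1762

-9 + 1764 = 1755
1) 1755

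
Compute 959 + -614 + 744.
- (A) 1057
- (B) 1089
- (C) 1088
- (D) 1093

First: 959 + -614 = 345
Then: 345 + 744 = 1089
B) 1089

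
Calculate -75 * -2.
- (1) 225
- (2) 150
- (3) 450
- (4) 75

-75 * -2 = 150
2) 150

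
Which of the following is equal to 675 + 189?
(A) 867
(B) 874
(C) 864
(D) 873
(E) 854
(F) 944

675 + 189 = 864
C) 864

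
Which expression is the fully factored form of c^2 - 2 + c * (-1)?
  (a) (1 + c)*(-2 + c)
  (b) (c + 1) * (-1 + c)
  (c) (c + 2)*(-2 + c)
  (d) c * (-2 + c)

We need to factor c^2 - 2 + c * (-1).
The factored form is (1 + c)*(-2 + c).
a) (1 + c)*(-2 + c)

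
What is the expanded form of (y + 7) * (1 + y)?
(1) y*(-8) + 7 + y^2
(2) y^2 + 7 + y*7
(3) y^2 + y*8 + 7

Expanding (y + 7) * (1 + y):
= y^2 + y*8 + 7
3) y^2 + y*8 + 7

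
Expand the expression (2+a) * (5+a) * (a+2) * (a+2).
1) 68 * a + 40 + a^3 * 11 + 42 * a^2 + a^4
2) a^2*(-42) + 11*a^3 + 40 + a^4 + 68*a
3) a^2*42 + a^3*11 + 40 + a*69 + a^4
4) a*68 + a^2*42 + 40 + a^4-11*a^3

Expanding (2+a) * (5+a) * (a+2) * (a+2):
= 68 * a + 40 + a^3 * 11 + 42 * a^2 + a^4
1) 68 * a + 40 + a^3 * 11 + 42 * a^2 + a^4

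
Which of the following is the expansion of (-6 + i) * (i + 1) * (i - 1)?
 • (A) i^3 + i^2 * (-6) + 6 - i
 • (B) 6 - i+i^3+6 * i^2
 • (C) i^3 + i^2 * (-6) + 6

Expanding (-6 + i) * (i + 1) * (i - 1):
= i^3 + i^2 * (-6) + 6 - i
A) i^3 + i^2 * (-6) + 6 - i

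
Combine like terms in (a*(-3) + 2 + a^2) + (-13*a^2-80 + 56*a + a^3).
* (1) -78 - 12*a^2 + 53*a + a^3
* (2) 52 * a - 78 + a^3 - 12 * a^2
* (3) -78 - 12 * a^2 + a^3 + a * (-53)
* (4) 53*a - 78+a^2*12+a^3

Adding the polynomials and combining like terms:
(a*(-3) + 2 + a^2) + (-13*a^2 - 80 + 56*a + a^3)
= -78 - 12*a^2 + 53*a + a^3
1) -78 - 12*a^2 + 53*a + a^3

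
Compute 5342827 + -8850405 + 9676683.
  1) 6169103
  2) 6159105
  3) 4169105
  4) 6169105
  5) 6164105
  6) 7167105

First: 5342827 + -8850405 = -3507578
Then: -3507578 + 9676683 = 6169105
4) 6169105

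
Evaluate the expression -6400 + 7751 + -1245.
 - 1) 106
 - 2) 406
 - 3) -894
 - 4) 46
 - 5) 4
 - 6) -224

First: -6400 + 7751 = 1351
Then: 1351 + -1245 = 106
1) 106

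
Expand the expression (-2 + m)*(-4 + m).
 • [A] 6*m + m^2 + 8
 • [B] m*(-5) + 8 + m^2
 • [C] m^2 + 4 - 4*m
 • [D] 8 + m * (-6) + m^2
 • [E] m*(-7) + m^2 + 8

Expanding (-2 + m)*(-4 + m):
= 8 + m * (-6) + m^2
D) 8 + m * (-6) + m^2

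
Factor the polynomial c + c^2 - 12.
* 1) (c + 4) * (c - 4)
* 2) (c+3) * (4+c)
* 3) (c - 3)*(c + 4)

We need to factor c + c^2 - 12.
The factored form is (c - 3)*(c + 4).
3) (c - 3)*(c + 4)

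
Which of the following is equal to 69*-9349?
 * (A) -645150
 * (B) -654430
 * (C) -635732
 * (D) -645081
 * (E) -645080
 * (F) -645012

69 * -9349 = -645081
D) -645081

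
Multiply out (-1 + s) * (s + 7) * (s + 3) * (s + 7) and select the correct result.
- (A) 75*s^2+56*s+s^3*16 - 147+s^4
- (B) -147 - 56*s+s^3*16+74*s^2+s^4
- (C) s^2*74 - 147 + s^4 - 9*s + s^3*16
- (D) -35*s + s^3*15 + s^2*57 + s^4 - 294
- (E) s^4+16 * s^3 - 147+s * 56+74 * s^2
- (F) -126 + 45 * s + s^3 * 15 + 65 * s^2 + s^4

Expanding (-1 + s) * (s + 7) * (s + 3) * (s + 7):
= s^4+16 * s^3 - 147+s * 56+74 * s^2
E) s^4+16 * s^3 - 147+s * 56+74 * s^2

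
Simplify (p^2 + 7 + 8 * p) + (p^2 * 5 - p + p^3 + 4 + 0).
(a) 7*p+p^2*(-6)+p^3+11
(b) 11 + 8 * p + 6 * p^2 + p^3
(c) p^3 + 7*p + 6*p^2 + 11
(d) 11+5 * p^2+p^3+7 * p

Adding the polynomials and combining like terms:
(p^2 + 7 + 8*p) + (p^2*5 - p + p^3 + 4 + 0)
= p^3 + 7*p + 6*p^2 + 11
c) p^3 + 7*p + 6*p^2 + 11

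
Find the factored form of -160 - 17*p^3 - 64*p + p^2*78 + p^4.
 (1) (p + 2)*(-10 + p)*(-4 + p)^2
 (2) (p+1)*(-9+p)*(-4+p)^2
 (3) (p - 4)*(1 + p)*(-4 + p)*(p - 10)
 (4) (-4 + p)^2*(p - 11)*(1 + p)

We need to factor -160 - 17*p^3 - 64*p + p^2*78 + p^4.
The factored form is (p - 4)*(1 + p)*(-4 + p)*(p - 10).
3) (p - 4)*(1 + p)*(-4 + p)*(p - 10)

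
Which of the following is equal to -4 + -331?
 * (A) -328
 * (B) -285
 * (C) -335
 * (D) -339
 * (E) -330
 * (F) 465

-4 + -331 = -335
C) -335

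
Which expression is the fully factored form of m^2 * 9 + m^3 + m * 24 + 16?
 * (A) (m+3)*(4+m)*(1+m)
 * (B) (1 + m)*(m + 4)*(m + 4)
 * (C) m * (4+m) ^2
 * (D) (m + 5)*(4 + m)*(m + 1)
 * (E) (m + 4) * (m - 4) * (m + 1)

We need to factor m^2 * 9 + m^3 + m * 24 + 16.
The factored form is (1 + m)*(m + 4)*(m + 4).
B) (1 + m)*(m + 4)*(m + 4)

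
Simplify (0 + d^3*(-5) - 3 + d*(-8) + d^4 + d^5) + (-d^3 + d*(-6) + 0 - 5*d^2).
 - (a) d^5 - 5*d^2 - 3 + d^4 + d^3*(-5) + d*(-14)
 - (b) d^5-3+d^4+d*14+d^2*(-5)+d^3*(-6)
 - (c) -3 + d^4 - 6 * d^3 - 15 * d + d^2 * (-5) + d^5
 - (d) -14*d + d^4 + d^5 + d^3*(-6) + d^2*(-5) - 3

Adding the polynomials and combining like terms:
(0 + d^3*(-5) - 3 + d*(-8) + d^4 + d^5) + (-d^3 + d*(-6) + 0 - 5*d^2)
= -14*d + d^4 + d^5 + d^3*(-6) + d^2*(-5) - 3
d) -14*d + d^4 + d^5 + d^3*(-6) + d^2*(-5) - 3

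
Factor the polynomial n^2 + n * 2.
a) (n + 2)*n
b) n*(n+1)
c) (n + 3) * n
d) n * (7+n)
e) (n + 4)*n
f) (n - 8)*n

We need to factor n^2 + n * 2.
The factored form is (n + 2)*n.
a) (n + 2)*n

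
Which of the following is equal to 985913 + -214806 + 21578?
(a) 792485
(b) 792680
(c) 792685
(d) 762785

First: 985913 + -214806 = 771107
Then: 771107 + 21578 = 792685
c) 792685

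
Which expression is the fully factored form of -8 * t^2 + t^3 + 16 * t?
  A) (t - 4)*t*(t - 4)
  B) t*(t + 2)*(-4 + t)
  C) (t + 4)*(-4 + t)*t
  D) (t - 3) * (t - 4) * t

We need to factor -8 * t^2 + t^3 + 16 * t.
The factored form is (t - 4)*t*(t - 4).
A) (t - 4)*t*(t - 4)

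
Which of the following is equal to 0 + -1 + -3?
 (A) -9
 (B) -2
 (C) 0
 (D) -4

First: 0 + -1 = -1
Then: -1 + -3 = -4
D) -4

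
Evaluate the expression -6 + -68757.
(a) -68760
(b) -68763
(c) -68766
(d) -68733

-6 + -68757 = -68763
b) -68763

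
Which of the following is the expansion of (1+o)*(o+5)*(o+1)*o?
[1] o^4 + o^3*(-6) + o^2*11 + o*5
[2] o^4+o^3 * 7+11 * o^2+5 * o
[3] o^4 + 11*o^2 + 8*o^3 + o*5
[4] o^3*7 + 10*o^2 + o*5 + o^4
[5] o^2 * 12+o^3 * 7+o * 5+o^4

Expanding (1+o)*(o+5)*(o+1)*o:
= o^4+o^3 * 7+11 * o^2+5 * o
2) o^4+o^3 * 7+11 * o^2+5 * o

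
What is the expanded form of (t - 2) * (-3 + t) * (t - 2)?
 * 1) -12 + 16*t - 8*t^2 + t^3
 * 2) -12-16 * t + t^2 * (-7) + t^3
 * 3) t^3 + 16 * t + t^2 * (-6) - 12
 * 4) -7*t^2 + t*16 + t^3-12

Expanding (t - 2) * (-3 + t) * (t - 2):
= -7*t^2 + t*16 + t^3-12
4) -7*t^2 + t*16 + t^3-12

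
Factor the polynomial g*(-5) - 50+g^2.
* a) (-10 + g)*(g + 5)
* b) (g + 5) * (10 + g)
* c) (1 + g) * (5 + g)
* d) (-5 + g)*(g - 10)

We need to factor g*(-5) - 50+g^2.
The factored form is (-10 + g)*(g + 5).
a) (-10 + g)*(g + 5)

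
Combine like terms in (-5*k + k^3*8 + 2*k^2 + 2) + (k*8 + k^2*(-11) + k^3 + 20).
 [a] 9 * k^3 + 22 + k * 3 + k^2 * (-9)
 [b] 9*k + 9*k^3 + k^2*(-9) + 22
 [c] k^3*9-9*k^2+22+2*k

Adding the polynomials and combining like terms:
(-5*k + k^3*8 + 2*k^2 + 2) + (k*8 + k^2*(-11) + k^3 + 20)
= 9 * k^3 + 22 + k * 3 + k^2 * (-9)
a) 9 * k^3 + 22 + k * 3 + k^2 * (-9)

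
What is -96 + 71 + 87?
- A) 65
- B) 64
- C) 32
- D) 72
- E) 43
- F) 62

First: -96 + 71 = -25
Then: -25 + 87 = 62
F) 62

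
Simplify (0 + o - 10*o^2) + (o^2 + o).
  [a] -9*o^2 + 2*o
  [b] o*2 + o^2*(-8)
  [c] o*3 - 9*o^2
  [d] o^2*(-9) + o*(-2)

Adding the polynomials and combining like terms:
(0 + o - 10*o^2) + (o^2 + o)
= -9*o^2 + 2*o
a) -9*o^2 + 2*o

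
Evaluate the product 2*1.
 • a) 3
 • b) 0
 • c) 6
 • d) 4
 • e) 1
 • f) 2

2 * 1 = 2
f) 2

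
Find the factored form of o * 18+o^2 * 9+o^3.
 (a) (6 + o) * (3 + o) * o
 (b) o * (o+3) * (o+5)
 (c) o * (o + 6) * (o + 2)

We need to factor o * 18+o^2 * 9+o^3.
The factored form is (6 + o) * (3 + o) * o.
a) (6 + o) * (3 + o) * o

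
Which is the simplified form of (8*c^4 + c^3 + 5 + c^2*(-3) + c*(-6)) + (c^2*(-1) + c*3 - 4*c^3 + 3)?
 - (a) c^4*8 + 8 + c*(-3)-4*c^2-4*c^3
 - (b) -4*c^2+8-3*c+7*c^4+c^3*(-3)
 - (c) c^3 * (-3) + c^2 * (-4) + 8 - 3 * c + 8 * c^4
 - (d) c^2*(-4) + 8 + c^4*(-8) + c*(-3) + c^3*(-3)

Adding the polynomials and combining like terms:
(8*c^4 + c^3 + 5 + c^2*(-3) + c*(-6)) + (c^2*(-1) + c*3 - 4*c^3 + 3)
= c^3 * (-3) + c^2 * (-4) + 8 - 3 * c + 8 * c^4
c) c^3 * (-3) + c^2 * (-4) + 8 - 3 * c + 8 * c^4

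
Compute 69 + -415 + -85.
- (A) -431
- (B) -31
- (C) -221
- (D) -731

First: 69 + -415 = -346
Then: -346 + -85 = -431
A) -431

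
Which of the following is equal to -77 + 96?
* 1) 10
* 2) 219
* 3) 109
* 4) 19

-77 + 96 = 19
4) 19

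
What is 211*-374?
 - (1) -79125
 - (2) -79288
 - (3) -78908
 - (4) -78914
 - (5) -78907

211 * -374 = -78914
4) -78914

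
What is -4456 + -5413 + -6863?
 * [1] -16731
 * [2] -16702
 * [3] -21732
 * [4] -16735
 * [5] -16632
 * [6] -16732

First: -4456 + -5413 = -9869
Then: -9869 + -6863 = -16732
6) -16732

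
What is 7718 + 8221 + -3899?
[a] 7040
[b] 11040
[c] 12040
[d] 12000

First: 7718 + 8221 = 15939
Then: 15939 + -3899 = 12040
c) 12040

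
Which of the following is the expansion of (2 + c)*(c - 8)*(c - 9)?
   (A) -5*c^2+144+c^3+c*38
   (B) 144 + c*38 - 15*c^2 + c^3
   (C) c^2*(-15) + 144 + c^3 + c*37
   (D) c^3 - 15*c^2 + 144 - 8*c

Expanding (2 + c)*(c - 8)*(c - 9):
= 144 + c*38 - 15*c^2 + c^3
B) 144 + c*38 - 15*c^2 + c^3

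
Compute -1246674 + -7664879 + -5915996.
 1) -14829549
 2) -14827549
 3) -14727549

First: -1246674 + -7664879 = -8911553
Then: -8911553 + -5915996 = -14827549
2) -14827549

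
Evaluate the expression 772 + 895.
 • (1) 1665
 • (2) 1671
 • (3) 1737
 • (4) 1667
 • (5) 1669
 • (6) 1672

772 + 895 = 1667
4) 1667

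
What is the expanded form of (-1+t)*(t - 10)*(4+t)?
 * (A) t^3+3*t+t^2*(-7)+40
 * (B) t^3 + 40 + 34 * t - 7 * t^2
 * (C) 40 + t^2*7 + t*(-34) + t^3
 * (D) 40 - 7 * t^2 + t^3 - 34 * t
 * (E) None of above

Expanding (-1+t)*(t - 10)*(4+t):
= 40 - 7 * t^2 + t^3 - 34 * t
D) 40 - 7 * t^2 + t^3 - 34 * t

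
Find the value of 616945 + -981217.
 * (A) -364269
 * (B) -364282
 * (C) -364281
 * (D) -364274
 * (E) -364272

616945 + -981217 = -364272
E) -364272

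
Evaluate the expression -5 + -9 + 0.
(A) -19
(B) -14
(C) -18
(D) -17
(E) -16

First: -5 + -9 = -14
Then: -14 + 0 = -14
B) -14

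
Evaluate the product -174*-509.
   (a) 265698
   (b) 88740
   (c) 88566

-174 * -509 = 88566
c) 88566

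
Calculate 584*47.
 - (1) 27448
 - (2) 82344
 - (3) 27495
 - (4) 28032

584 * 47 = 27448
1) 27448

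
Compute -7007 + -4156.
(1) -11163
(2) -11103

-7007 + -4156 = -11163
1) -11163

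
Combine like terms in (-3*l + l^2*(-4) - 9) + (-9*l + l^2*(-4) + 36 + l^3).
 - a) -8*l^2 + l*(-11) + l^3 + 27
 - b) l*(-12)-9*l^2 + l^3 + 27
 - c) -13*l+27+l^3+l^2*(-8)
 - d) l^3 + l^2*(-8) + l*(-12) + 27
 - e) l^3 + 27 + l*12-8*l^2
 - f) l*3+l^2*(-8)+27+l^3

Adding the polynomials and combining like terms:
(-3*l + l^2*(-4) - 9) + (-9*l + l^2*(-4) + 36 + l^3)
= l^3 + l^2*(-8) + l*(-12) + 27
d) l^3 + l^2*(-8) + l*(-12) + 27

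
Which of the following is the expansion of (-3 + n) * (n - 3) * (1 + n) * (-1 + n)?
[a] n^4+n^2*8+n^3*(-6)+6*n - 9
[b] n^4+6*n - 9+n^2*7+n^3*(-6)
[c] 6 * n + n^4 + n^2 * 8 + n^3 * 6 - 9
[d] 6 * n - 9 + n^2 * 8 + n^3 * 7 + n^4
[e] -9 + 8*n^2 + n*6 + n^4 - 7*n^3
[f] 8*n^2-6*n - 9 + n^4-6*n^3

Expanding (-3 + n) * (n - 3) * (1 + n) * (-1 + n):
= n^4+n^2*8+n^3*(-6)+6*n - 9
a) n^4+n^2*8+n^3*(-6)+6*n - 9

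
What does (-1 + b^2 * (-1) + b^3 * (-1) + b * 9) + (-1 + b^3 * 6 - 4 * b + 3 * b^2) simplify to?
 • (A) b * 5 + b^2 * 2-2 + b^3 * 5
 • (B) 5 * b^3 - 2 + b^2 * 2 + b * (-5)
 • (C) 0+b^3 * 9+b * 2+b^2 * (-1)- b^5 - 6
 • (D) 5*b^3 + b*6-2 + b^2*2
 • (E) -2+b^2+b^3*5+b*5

Adding the polynomials and combining like terms:
(-1 + b^2*(-1) + b^3*(-1) + b*9) + (-1 + b^3*6 - 4*b + 3*b^2)
= b * 5 + b^2 * 2-2 + b^3 * 5
A) b * 5 + b^2 * 2-2 + b^3 * 5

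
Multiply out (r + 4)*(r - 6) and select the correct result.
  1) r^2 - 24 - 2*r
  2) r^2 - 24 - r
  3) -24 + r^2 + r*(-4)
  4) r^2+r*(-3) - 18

Expanding (r + 4)*(r - 6):
= r^2 - 24 - 2*r
1) r^2 - 24 - 2*r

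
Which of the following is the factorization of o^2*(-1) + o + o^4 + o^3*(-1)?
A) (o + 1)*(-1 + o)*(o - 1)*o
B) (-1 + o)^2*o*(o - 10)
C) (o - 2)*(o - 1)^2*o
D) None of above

We need to factor o^2*(-1) + o + o^4 + o^3*(-1).
The factored form is (o + 1)*(-1 + o)*(o - 1)*o.
A) (o + 1)*(-1 + o)*(o - 1)*o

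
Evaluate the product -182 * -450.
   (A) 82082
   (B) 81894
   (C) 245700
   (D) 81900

-182 * -450 = 81900
D) 81900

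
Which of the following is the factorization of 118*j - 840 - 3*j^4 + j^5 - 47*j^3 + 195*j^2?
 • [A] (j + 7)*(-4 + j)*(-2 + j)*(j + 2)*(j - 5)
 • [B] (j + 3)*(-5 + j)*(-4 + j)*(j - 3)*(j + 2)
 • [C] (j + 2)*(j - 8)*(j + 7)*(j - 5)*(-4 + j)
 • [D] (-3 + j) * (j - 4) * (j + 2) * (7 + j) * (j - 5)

We need to factor 118*j - 840 - 3*j^4 + j^5 - 47*j^3 + 195*j^2.
The factored form is (-3 + j) * (j - 4) * (j + 2) * (7 + j) * (j - 5).
D) (-3 + j) * (j - 4) * (j + 2) * (7 + j) * (j - 5)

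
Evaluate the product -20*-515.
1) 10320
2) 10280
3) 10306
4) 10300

-20 * -515 = 10300
4) 10300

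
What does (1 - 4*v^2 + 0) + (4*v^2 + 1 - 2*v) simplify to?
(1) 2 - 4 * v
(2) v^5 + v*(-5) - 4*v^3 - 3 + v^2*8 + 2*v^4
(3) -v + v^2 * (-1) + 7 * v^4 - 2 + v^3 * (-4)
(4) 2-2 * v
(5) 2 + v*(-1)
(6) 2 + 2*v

Adding the polynomials and combining like terms:
(1 - 4*v^2 + 0) + (4*v^2 + 1 - 2*v)
= 2-2 * v
4) 2-2 * v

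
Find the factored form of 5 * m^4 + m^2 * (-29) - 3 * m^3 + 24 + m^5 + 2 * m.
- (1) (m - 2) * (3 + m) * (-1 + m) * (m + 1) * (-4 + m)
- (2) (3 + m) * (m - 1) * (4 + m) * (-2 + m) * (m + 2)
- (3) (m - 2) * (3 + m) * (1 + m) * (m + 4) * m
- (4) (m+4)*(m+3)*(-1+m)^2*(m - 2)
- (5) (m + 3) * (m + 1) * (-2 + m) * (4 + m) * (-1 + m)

We need to factor 5 * m^4 + m^2 * (-29) - 3 * m^3 + 24 + m^5 + 2 * m.
The factored form is (m + 3) * (m + 1) * (-2 + m) * (4 + m) * (-1 + m).
5) (m + 3) * (m + 1) * (-2 + m) * (4 + m) * (-1 + m)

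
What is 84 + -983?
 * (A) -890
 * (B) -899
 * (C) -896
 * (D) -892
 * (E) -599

84 + -983 = -899
B) -899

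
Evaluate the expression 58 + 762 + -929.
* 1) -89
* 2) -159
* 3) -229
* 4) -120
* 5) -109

First: 58 + 762 = 820
Then: 820 + -929 = -109
5) -109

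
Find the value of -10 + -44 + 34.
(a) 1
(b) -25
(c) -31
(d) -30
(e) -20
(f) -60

First: -10 + -44 = -54
Then: -54 + 34 = -20
e) -20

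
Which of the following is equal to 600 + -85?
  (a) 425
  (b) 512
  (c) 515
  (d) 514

600 + -85 = 515
c) 515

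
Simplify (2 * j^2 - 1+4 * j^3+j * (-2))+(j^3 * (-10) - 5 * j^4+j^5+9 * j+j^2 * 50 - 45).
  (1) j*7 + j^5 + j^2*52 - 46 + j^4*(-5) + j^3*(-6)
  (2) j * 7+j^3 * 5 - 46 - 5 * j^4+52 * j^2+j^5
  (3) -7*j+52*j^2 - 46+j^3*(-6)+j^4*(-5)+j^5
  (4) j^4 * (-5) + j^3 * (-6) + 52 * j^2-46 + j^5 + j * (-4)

Adding the polynomials and combining like terms:
(2*j^2 - 1 + 4*j^3 + j*(-2)) + (j^3*(-10) - 5*j^4 + j^5 + 9*j + j^2*50 - 45)
= j*7 + j^5 + j^2*52 - 46 + j^4*(-5) + j^3*(-6)
1) j*7 + j^5 + j^2*52 - 46 + j^4*(-5) + j^3*(-6)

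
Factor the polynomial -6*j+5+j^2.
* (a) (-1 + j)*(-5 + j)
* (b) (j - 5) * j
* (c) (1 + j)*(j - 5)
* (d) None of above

We need to factor -6*j+5+j^2.
The factored form is (-1 + j)*(-5 + j).
a) (-1 + j)*(-5 + j)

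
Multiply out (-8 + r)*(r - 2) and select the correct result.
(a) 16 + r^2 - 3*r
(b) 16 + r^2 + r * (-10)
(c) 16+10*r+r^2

Expanding (-8 + r)*(r - 2):
= 16 + r^2 + r * (-10)
b) 16 + r^2 + r * (-10)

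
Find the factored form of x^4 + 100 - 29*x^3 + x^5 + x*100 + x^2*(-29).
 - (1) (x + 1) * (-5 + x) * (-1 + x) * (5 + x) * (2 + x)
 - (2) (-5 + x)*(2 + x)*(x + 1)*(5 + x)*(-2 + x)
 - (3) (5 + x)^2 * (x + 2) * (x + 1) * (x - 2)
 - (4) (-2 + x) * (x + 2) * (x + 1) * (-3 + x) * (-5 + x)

We need to factor x^4 + 100 - 29*x^3 + x^5 + x*100 + x^2*(-29).
The factored form is (-5 + x)*(2 + x)*(x + 1)*(5 + x)*(-2 + x).
2) (-5 + x)*(2 + x)*(x + 1)*(5 + x)*(-2 + x)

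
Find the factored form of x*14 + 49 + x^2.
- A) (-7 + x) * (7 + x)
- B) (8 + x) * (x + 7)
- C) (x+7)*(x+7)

We need to factor x*14 + 49 + x^2.
The factored form is (x+7)*(x+7).
C) (x+7)*(x+7)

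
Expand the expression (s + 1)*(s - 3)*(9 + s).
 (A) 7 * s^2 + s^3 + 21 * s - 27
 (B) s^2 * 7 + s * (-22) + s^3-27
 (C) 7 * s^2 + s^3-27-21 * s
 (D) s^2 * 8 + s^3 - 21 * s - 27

Expanding (s + 1)*(s - 3)*(9 + s):
= 7 * s^2 + s^3-27-21 * s
C) 7 * s^2 + s^3-27-21 * s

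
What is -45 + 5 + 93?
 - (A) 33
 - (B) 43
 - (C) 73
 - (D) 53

First: -45 + 5 = -40
Then: -40 + 93 = 53
D) 53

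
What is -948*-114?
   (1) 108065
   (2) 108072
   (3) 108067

-948 * -114 = 108072
2) 108072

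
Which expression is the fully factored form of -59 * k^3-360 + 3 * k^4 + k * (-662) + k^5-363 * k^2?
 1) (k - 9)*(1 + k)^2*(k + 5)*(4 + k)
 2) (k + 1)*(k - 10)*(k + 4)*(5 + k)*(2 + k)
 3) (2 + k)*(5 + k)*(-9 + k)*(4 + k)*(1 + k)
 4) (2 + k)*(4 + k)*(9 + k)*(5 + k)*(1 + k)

We need to factor -59 * k^3-360 + 3 * k^4 + k * (-662) + k^5-363 * k^2.
The factored form is (2 + k)*(5 + k)*(-9 + k)*(4 + k)*(1 + k).
3) (2 + k)*(5 + k)*(-9 + k)*(4 + k)*(1 + k)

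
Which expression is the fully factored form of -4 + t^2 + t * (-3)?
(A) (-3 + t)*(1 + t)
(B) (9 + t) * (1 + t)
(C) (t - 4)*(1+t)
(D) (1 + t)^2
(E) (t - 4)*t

We need to factor -4 + t^2 + t * (-3).
The factored form is (t - 4)*(1+t).
C) (t - 4)*(1+t)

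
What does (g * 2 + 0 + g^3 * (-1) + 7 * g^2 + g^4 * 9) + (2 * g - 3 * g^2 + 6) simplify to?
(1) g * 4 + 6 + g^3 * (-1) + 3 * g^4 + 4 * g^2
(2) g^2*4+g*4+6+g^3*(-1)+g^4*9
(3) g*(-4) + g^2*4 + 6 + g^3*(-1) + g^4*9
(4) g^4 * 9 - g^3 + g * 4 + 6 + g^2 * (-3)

Adding the polynomials and combining like terms:
(g*2 + 0 + g^3*(-1) + 7*g^2 + g^4*9) + (2*g - 3*g^2 + 6)
= g^2*4+g*4+6+g^3*(-1)+g^4*9
2) g^2*4+g*4+6+g^3*(-1)+g^4*9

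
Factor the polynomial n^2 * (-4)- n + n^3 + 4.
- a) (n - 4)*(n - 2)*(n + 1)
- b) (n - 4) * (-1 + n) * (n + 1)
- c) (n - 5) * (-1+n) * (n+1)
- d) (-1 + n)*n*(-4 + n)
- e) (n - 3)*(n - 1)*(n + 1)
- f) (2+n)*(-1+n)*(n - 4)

We need to factor n^2 * (-4)- n + n^3 + 4.
The factored form is (n - 4) * (-1 + n) * (n + 1).
b) (n - 4) * (-1 + n) * (n + 1)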